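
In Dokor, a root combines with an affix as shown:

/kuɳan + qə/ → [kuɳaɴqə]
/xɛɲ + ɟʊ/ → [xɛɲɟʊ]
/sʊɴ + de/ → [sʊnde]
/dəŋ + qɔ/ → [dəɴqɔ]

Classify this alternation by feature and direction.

regressive place assimilation

Comparing underlying and surface forms, /n/ → [ɴ] is the alternation; the neighbouring /q/ is constant.
The change alveolar → uvular matches the place of the following /q/, identifying this as place assimilation.
Manner and voice are unchanged, so the assimilation is partial, not total.
The other alternating forms pattern the same way: /ɴ/ → [n] before /d/ (uvular → alveolar, matching alveolar); /ŋ/ → [ɴ] before /q/ (velar → uvular, matching uvular) — only place changes, and always toward the following segment.
Nothing changes in [xɛɲɟʊ]: there the adjacent consonants already agree in place (/ɲ/ and /ɟ/ are both palatal), so this form is consistent with the same rule.
The trigger is the following segment, so the direction is regressive (anticipatory).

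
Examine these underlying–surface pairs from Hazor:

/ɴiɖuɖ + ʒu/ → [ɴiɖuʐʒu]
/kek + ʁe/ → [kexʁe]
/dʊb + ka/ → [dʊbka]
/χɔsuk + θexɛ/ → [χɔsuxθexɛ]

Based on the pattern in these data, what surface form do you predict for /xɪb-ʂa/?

The data show regressive manner assimilation: /ɖ/ → [ʐ] before /ʒ/; /k/ → [x] before /ʁ/; /k/ → [x] before /θ/. In each pair only manner changes, matching the following consonant, while place and voice stay constant.
No alternation appears in [dʊbka]: there the adjacent consonants already agree in manner (/b/ and /k/ are both stops), so this form is consistent with the same rule.
/b/ is a voiced bilabial stop. The following trigger /ʂ/ is a fricative, so /b/ must become a fricative as well.
The voiced bilabial fricative is [β], so /b/ → [β].

[xɪβʂa]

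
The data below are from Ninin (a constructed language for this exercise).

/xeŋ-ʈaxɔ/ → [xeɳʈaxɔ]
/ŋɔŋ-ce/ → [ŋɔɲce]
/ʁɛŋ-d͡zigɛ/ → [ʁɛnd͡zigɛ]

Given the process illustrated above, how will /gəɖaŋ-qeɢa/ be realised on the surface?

The data show regressive place assimilation: /ŋ/ → [ɳ] before /ʈ/; /ŋ/ → [ɲ] before /c/; /ŋ/ → [n] before /d͡z/. In each pair only place changes, matching the following consonant, while manner and voice stay constant.
/ŋ/ is a voiced velar nasal. The following trigger /q/ is uvular, so /ŋ/ must become uvular as well.
The voiced uvular nasal is [ɴ], so /ŋ/ → [ɴ].

[gəɖaɴqeɢa]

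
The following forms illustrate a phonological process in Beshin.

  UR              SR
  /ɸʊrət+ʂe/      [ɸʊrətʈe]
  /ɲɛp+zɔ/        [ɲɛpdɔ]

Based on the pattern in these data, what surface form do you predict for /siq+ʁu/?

[siqɢu]

The data show progressive manner assimilation: /ʂ/ → [ʈ] after /t/; /z/ → [d] after /p/. In each pair only manner changes, matching the preceding consonant, while place and voice stay constant.
/ʁ/ is a voiced uvular fricative. The preceding trigger /q/ is a stop, so /ʁ/ must become a stop as well.
A voiced uvular stop is [ɢ], so the surface segment is [ɢ].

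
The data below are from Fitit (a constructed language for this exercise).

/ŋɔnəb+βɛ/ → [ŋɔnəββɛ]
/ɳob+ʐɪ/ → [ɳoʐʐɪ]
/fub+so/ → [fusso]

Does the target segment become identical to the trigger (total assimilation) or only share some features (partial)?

The segment that alternates is /b/, which surfaces as [ʐ] when adjacent to /ʐ/.
The output [ʐ] is identical to the trigger /ʐ/ — every feature (place, manner, voicing) has been copied — so this is total assimilation.
The other forms behave the same way: /b/ → [β] before /β/; /b/ → [s] before /s/ — in each case the output is a copy of the following consonant.

total assimilation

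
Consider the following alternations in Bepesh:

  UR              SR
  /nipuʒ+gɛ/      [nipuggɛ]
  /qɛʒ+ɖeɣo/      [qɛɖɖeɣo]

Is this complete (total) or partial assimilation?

total assimilation

Underlying /ʒ/ is realised as [g] next to /g/; /g/ itself does not change.
The output [g] is identical to the trigger /g/ — every feature (place, manner, voicing) has been copied — so this is total assimilation.
The other form behaves the same way: /ʒ/ → [ɖ] before /ɖ/ — in each case the output is a copy of the following consonant.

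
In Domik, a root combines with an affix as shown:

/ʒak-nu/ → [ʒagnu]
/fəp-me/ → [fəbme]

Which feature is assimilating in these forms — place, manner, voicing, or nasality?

Underlying /k/ is realised as [g] next to /n/; /n/ itself does not change.
/k/ is voiceless while /n/ is voiced; the output [g] is voiced, matching the trigger — so the feature that spreads is voicing.
Checking the remaining alternation: /p/ → [b] before /m/ (voiceless → voiced, matching voiced) — only voicing changes, and always toward the following segment.

voicing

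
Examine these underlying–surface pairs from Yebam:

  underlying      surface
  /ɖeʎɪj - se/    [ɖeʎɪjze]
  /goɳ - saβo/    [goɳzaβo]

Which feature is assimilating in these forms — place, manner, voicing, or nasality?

voicing

The segment that alternates is /s/, which surfaces as [z] when adjacent to /j/.
/s/ is voiceless while /j/ is voiced; the output [z] is voiced, matching the trigger — so the feature that spreads is voicing.
Checking the remaining alternation: /s/ → [z] after /ɳ/ (voiceless → voiced, matching voiced) — only voicing changes, and always toward the preceding segment.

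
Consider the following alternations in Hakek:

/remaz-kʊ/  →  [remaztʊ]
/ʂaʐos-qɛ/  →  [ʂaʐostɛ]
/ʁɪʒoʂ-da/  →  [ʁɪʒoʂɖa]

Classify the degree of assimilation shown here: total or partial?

Underlying /k/ is realised as [t] next to /z/; /z/ itself does not change.
The change velar → alveolar matches the place of the preceding /z/, identifying this as place assimilation.
Manner and voice are unchanged, so the assimilation is partial, not total.
The same holds elsewhere in the data: /q/ → [t] after /s/ (uvular → alveolar, matching alveolar); /d/ → [ɖ] after /ʂ/ (alveolar → retroflex, matching retroflex) — only place changes, and always toward the preceding segment.

partial assimilation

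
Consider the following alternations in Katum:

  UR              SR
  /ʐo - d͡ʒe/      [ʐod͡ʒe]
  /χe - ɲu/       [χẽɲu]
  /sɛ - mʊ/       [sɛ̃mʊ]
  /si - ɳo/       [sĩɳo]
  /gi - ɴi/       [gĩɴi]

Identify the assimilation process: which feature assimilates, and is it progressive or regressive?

The vowel /e/ surfaces as nasalised [ẽ] next to the following nasal /ɲ/ — it has acquired the [+nasal] feature of its neighbour.
Likewise in the remaining data: /ɛ/ → [ɛ̃] before /m/; /i/ → [ĩ] before /ɳ/; /i/ → [ĩ] before /ɴ/ — each time a vowel is nasalised next to a following nasal.
No change occurs in [ʐod͡ʒe] because the vowel at the boundary is adjacent to an oral consonant, not a nasal (/o/ next to /d͡ʒ/).
Because the conditioning nasal is to the right of the vowel that changes, the process is regressive (anticipatory).

regressive nasality assimilation (vowel nasalisation)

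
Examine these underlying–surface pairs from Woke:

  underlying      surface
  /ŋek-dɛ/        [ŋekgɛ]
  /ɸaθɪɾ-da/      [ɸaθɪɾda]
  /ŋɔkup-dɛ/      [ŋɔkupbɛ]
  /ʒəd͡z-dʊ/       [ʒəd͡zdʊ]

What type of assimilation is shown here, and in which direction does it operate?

progressive place assimilation

Underlying /d/ is realised as [g] next to /k/; /k/ itself does not change.
The change alveolar → velar matches the place of the preceding /k/, identifying this as place assimilation.
Manner and voice are unchanged, so the assimilation is partial, not total.
The same holds elsewhere in the data: /d/ → [b] after /p/ (alveolar → bilabial, matching bilabial) — only place changes, and always toward the preceding segment.
No alternation appears in [ɸaθɪɾda], [ʒəd͡zdʊ]: there the adjacent consonants already agree in place (/d/ and /ɾ/ are both alveolar; /d/ and /d͡z/ are both alveolar), so these forms are consistent with the same rule.
Since the segment that changes follows the conditioning segment, the assimilation is progressive.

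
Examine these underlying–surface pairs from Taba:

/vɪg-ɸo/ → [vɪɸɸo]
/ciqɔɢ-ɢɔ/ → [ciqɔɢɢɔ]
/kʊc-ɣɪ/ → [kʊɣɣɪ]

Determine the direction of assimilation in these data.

regressive

The segment that alternates is /g/, which surfaces as [ɸ] when adjacent to /ɸ/.
The output [ɸ] is identical to the trigger /ɸ/ — every feature (place, manner, voicing) has been copied — so this is total assimilation.
The remaining alternation confirms this: /c/ → [ɣ] before /ɣ/ — in each case the output is a copy of the following consonant.
In [ciqɔɢɢɔ] the two consonants at the boundary are already identical (/ɢ/ + /ɢ/), so the rule applies vacuously and nothing changes.
Since the segment that changes precedes the conditioning segment, the assimilation is regressive.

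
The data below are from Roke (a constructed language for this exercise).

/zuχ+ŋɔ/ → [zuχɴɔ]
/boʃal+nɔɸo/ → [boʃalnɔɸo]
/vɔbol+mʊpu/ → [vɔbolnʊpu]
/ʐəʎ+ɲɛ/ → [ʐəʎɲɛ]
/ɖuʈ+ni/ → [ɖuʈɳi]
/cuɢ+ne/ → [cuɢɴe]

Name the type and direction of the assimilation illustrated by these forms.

progressive place assimilation

Comparing underlying and surface forms, /ŋ/ → [ɴ] is the alternation; the neighbouring /χ/ is constant.
/ŋ/ is velar while /χ/ is uvular; the output [ɴ] is uvular, matching the trigger — so the feature that spreads is place.
Manner and voice are unchanged, so the assimilation is partial, not total.
The other alternating forms pattern the same way: /m/ → [n] after /l/ (bilabial → alveolar, matching alveolar); /n/ → [ɳ] after /ʈ/ (alveolar → retroflex, matching retroflex); /n/ → [ɴ] after /ɢ/ (alveolar → uvular, matching uvular) — only place changes, and always toward the preceding segment.
Nothing changes in [boʃalnɔɸo], [ʐəʎɲɛ]: there the adjacent consonants already agree in place (/n/ and /l/ are both alveolar; /ɲ/ and /ʎ/ are both palatal), so these forms are consistent with the same rule.
The trigger is the preceding segment, so the direction is progressive (perseverative).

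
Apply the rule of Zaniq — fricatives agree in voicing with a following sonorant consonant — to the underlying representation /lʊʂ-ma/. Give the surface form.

/ʂ/ is a voiceless retroflex fricative. The following trigger /m/ is voiced, so /ʂ/ must become voiced as well.
The voiced retroflex fricative is [ʐ], so /ʂ/ → [ʐ].

[lʊʐma]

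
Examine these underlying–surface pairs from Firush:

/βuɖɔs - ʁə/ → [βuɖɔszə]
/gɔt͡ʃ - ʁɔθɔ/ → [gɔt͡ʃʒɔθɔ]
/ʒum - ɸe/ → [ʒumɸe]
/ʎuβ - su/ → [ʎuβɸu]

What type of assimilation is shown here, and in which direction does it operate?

progressive place assimilation

The segment that alternates is /ʁ/, which surfaces as [z] when adjacent to /s/.
/ʁ/ is uvular while /s/ is alveolar; the output [z] is alveolar, matching the trigger — so the feature that spreads is place.
Manner and voice are unchanged, so the assimilation is partial, not total.
The other alternating forms pattern the same way: /ʁ/ → [ʒ] after /t͡ʃ/ (uvular → postalveolar, matching postalveolar); /s/ → [ɸ] after /β/ (alveolar → bilabial, matching bilabial) — only place changes, and always toward the preceding segment.
No alternation appears in [ʒumɸe]: there the adjacent consonants already agree in place (/ɸ/ and /m/ are both bilabial), so this form is consistent with the same rule.
The trigger is the preceding segment, so the direction is progressive (perseverative).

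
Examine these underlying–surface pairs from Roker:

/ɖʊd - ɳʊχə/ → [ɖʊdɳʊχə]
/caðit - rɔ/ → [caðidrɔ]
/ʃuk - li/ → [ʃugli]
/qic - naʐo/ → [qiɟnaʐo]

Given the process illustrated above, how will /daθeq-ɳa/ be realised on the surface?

[daθeɢɳa]

The data show regressive voicing assimilation: /t/ → [d] before /r/; /k/ → [g] before /l/; /c/ → [ɟ] before /n/. In each pair only voicing changes, matching the following consonant, while place and manner stay constant.
Nothing changes in [ɖʊdɳʊχə]: there the adjacent consonants already agree in voicing (/d/ and /ɳ/ are both voiced), so this form is consistent with the same rule.
The rule targets /q/ (voiceless uvular stop), which sits before the trigger /ɳ/ (voiced).
Changing only its voicing to voiced gives [ɢ] — the voiced uvular stop.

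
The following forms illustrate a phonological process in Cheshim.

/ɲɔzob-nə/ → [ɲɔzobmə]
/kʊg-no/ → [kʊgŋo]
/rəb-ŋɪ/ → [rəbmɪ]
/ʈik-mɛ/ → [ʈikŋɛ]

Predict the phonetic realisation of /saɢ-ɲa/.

The data show progressive place assimilation: /n/ → [m] after /b/; /n/ → [ŋ] after /g/; /ŋ/ → [m] after /b/; /m/ → [ŋ] after /k/. In each pair only place changes, matching the preceding consonant, while manner and voice stay constant.
The rule targets /ɲ/ (voiced palatal nasal), which sits after the trigger /ɢ/ (uvular).
Changing only its place to uvular gives [ɴ] — the voiced uvular nasal.

[saɢɴa]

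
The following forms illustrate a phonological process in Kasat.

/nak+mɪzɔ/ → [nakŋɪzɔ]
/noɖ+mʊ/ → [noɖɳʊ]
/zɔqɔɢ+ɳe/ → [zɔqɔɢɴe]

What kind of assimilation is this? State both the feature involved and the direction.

progressive place assimilation

Underlying /m/ is realised as [ŋ] next to /k/; /k/ itself does not change.
/m/ is bilabial while /k/ is velar; the output [ŋ] is velar, matching the trigger — so the feature that spreads is place.
Manner and voice are unchanged, so the assimilation is partial, not total.
The same holds elsewhere in the data: /m/ → [ɳ] after /ɖ/ (bilabial → retroflex, matching retroflex); /ɳ/ → [ɴ] after /ɢ/ (retroflex → uvular, matching uvular) — only place changes, and always toward the preceding segment.
Since the segment that changes follows the conditioning segment, the assimilation is progressive.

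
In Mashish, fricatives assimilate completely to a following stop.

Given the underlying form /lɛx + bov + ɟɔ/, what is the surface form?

/x/ is the segment targeted by the rule; it sits immediately before /b/, so it assimilates completely and surfaces as [b].
The same rule applies at the second boundary: /v/ → [ɟ] next to /ɟ/.

[lɛbboɟɟɔ]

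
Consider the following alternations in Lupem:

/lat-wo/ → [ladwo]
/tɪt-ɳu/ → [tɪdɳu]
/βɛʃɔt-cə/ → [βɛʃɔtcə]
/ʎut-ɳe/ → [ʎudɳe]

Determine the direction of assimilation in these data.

The segment that alternates is /t/, which surfaces as [d] when adjacent to /w/.
The change voiceless → voiced matches the voicing of the following /w/, identifying this as voicing assimilation.
Checking the remaining alternation: /t/ → [d] before /ɳ/ (voiceless → voiced, matching voiced) — only voicing changes, and always toward the following segment.
No alternation appears in [βɛʃɔtcə]: there the adjacent consonants already agree in voicing (/t/ and /c/ are both voiceless), so this form is consistent with the same rule.
The trigger is the following segment, so the direction is regressive (anticipatory).

regressive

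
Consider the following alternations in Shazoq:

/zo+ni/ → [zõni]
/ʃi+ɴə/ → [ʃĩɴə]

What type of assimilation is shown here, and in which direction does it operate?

The vowel /o/ surfaces as nasalised [õ] next to the following nasal /n/ — it has acquired the [+nasal] feature of its neighbour.
Likewise in the remaining data: /i/ → [ĩ] before /ɴ/ — each time a vowel is nasalised next to a following nasal.
Because the conditioning nasal is to the right of the vowel that changes, the process is regressive (anticipatory).

regressive nasality assimilation (vowel nasalisation)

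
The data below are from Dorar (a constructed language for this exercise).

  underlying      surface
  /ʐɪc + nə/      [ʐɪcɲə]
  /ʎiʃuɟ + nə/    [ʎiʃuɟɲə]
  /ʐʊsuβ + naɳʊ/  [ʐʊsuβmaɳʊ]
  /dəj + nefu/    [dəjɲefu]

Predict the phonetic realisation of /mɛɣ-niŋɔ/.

[mɛɣŋiŋɔ]

The data show progressive place assimilation: /n/ → [ɲ] after /c/; /n/ → [ɲ] after /ɟ/; /n/ → [m] after /β/; /n/ → [ɲ] after /j/. In each pair only place changes, matching the preceding consonant, while manner and voice stay constant.
The rule targets /n/ (voiced alveolar nasal), which sits after the trigger /ɣ/ (velar).
Changing only its place to velar gives [ŋ] — the voiced velar nasal.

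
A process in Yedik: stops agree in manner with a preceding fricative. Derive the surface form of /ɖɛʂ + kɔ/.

/k/ is a voiceless velar stop. The preceding trigger /ʂ/ is a fricative, so /k/ must become a fricative as well.
The voiceless velar fricative is [x], so /k/ → [x].

[ɖɛʂxɔ]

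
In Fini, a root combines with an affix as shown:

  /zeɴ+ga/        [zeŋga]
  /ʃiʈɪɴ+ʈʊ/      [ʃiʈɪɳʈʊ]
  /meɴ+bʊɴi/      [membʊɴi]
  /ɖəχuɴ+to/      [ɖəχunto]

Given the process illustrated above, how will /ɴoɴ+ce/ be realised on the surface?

The data show regressive place assimilation: /ɴ/ → [ŋ] before /g/; /ɴ/ → [ɳ] before /ʈ/; /ɴ/ → [m] before /b/; /ɴ/ → [n] before /t/. In each pair only place changes, matching the following consonant, while manner and voice stay constant.
/ɴ/ is a voiced uvular nasal. The following trigger /c/ is palatal, so /ɴ/ must become palatal as well.
Changing only its place to palatal gives [ɲ] — the voiced palatal nasal.

[ɴoɲce]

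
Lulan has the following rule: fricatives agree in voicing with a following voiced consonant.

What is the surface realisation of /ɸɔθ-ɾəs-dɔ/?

The rule targets /θ/ (voiceless dental fricative), which sits before the trigger /ɾ/ (voiced).
A voiced dental fricative is [ð], so the surface segment is [ð].
At the second juncture, /s/ likewise becomes [z] adjacent to /d/.

[ɸɔðɾəzdɔ]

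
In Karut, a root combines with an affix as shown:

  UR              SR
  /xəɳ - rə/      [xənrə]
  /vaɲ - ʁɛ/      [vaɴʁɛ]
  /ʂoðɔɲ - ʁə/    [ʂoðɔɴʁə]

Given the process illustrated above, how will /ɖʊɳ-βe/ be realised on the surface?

The data show regressive place assimilation: /ɳ/ → [n] before /r/; /ɲ/ → [ɴ] before /ʁ/. In each pair only place changes, matching the following consonant, while manner and voice stay constant.
The rule targets /ɳ/ (voiced retroflex nasal), which sits before the trigger /β/ (bilabial).
A voiced bilabial nasal is [m], so the surface segment is [m].

[ɖʊmβe]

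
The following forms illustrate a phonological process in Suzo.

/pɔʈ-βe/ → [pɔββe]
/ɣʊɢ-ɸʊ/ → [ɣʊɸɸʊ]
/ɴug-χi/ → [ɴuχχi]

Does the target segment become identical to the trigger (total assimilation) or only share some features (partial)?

Underlying /ʈ/ is realised as [β] next to /β/; /β/ itself does not change.
The output [β] is identical to the trigger /β/ — every feature (place, manner, voicing) has been copied — so this is total assimilation.
The remaining alternations confirm this: /ɢ/ → [ɸ] before /ɸ/; /g/ → [χ] before /χ/ — in each case the output is a copy of the following consonant.

total assimilation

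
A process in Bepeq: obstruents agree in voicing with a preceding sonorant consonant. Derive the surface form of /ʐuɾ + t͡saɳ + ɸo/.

/t͡s/ is a voiceless alveolar affricate. The preceding trigger /ɾ/ is voiced, so /t͡s/ must become voiced as well.
Changing only its voicing to voiced gives [d͡z] — the voiced alveolar affricate.
At the second juncture, /ɸ/ likewise becomes [β] adjacent to /ɳ/.

[ʐuɾd͡zaɳβo]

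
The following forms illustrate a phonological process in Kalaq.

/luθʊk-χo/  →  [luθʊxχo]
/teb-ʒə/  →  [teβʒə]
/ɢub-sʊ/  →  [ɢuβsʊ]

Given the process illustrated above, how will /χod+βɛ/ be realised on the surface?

The data show regressive manner assimilation: /k/ → [x] before /χ/; /b/ → [β] before /ʒ/; /b/ → [β] before /s/. In each pair only manner changes, matching the following consonant, while place and voice stay constant.
The rule targets /d/ (voiced alveolar stop), which sits before the trigger /β/ (fricative).
The voiced alveolar fricative is [z], so /d/ → [z].

[χozβɛ]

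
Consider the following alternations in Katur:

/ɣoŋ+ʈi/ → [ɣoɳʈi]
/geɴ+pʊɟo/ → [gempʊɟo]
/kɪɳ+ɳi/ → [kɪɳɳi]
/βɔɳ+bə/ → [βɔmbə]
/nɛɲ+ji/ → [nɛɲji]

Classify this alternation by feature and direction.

Comparing underlying and surface forms, /ŋ/ → [ɳ] is the alternation; the neighbouring /ʈ/ is constant.
The change velar → retroflex matches the place of the following /ʈ/, identifying this as place assimilation.
Manner and voice are unchanged, so the assimilation is partial, not total.
The same holds elsewhere in the data: /ɴ/ → [m] before /p/ (uvular → bilabial, matching bilabial); /ɳ/ → [m] before /b/ (retroflex → bilabial, matching bilabial) — only place changes, and always toward the following segment.
Nothing changes in [kɪɳɳi], [nɛɲji]: there the adjacent consonants already agree in place (/ɳ/ and /ɳ/ are both retroflex; /ɲ/ and /j/ are both palatal), so these forms are consistent with the same rule.
Since the segment that changes precedes the conditioning segment, the assimilation is regressive.

regressive place assimilation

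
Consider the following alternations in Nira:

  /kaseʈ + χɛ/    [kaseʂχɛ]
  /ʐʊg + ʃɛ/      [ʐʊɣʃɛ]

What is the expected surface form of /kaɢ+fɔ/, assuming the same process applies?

[kaʁfɔ]

The data show regressive manner assimilation: /ʈ/ → [ʂ] before /χ/; /g/ → [ɣ] before /ʃ/. In each pair only manner changes, matching the following consonant, while place and voice stay constant.
The rule targets /ɢ/ (voiced uvular stop), which sits before the trigger /f/ (fricative).
The voiced uvular fricative is [ʁ], so /ɢ/ → [ʁ].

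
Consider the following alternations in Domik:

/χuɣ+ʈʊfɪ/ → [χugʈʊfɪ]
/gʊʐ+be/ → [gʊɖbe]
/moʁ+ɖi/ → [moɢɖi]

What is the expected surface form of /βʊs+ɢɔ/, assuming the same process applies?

[βʊtɢɔ]

The data show regressive manner assimilation: /ɣ/ → [g] before /ʈ/; /ʐ/ → [ɖ] before /b/; /ʁ/ → [ɢ] before /ɖ/. In each pair only manner changes, matching the following consonant, while place and voice stay constant.
/s/ is a voiceless alveolar fricative. The following trigger /ɢ/ is a stop, so /s/ must become a stop as well.
A voiceless alveolar stop is [t], so the surface segment is [t].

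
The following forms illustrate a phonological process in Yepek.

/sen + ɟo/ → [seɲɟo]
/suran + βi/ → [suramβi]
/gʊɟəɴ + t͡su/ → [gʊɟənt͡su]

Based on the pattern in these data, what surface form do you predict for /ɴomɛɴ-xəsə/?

[ɴomɛŋxəsə]

The data show regressive place assimilation: /n/ → [ɲ] before /ɟ/; /n/ → [m] before /β/; /ɴ/ → [n] before /t͡s/. In each pair only place changes, matching the following consonant, while manner and voice stay constant.
/ɴ/ is a voiced uvular nasal. The following trigger /x/ is velar, so /ɴ/ must become velar as well.
The voiced velar nasal is [ŋ], so /ɴ/ → [ŋ].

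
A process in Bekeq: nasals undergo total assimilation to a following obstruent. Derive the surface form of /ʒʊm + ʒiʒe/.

[ʒʊʒʒiʒe]

/m/ is the segment targeted by the rule; it sits immediately before /ʒ/, so it assimilates completely and surfaces as [ʒ].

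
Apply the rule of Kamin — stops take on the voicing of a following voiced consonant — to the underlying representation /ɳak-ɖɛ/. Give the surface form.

The rule targets /k/ (voiceless velar stop), which sits before the trigger /ɖ/ (voiced).
The voiced velar stop is [g], so /k/ → [g].

[ɳagɖɛ]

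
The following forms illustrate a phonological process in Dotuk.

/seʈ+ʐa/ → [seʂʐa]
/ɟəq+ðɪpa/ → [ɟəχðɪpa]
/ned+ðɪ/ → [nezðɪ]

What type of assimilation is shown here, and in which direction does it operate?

regressive manner assimilation

Comparing underlying and surface forms, /ʈ/ → [ʂ] is the alternation; the neighbouring /ʐ/ is constant.
/ʈ/ is a stop while /ʐ/ is a fricative; the output [ʂ] is a fricative, matching the trigger — so the feature that spreads is manner.
Place and voice are unchanged, so the assimilation is partial, not total.
Checking the remaining alternations: /q/ → [χ] before /ð/ (stop → fricative, matching a fricative); /d/ → [z] before /ð/ (stop → fricative, matching a fricative) — only manner changes, and always toward the following segment.
Since the segment that changes precedes the conditioning segment, the assimilation is regressive.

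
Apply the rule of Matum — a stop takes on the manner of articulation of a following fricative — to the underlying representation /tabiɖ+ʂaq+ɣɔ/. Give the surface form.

/ɖ/ is a voiced retroflex stop. The following trigger /ʂ/ is a fricative, so /ɖ/ must become a fricative as well.
The voiced retroflex fricative is [ʐ], so /ɖ/ → [ʐ].
At the second juncture, /q/ likewise becomes [χ] adjacent to /ɣ/.

[tabiʐʂaχɣɔ]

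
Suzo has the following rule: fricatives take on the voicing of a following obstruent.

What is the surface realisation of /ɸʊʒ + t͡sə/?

[ɸʊʃt͡sə]

The rule targets /ʒ/ (voiced postalveolar fricative), which sits before the trigger /t͡s/ (voiceless).
Changing only its voicing to voiceless gives [ʃ] — the voiceless postalveolar fricative.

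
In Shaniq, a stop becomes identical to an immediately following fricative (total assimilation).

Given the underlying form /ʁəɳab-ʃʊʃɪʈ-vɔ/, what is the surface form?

[ʁəɳaʃʃʊʃɪvvɔ]

/b/ is the segment targeted by the rule; it sits immediately before /ʃ/, so it assimilates completely and surfaces as [ʃ].
At the second juncture, /ʈ/ likewise becomes [v] adjacent to /v/.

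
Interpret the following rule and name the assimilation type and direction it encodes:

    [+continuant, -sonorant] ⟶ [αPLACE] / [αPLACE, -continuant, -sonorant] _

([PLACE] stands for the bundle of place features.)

The rule copies the place features (abbreviated [PLACE]) from the environment onto the target, so the assimilating feature is place.
The conditioning segment sits to the left of the focus bar, meaning the trigger precedes the segment that changes — progressive assimilation.

progressive place assimilation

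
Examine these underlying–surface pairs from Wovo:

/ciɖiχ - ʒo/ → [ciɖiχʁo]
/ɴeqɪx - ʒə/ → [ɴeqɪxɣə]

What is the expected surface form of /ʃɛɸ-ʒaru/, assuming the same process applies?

The data show progressive place assimilation: /ʒ/ → [ʁ] after /χ/; /ʒ/ → [ɣ] after /x/. In each pair only place changes, matching the preceding consonant, while manner and voice stay constant.
/ʒ/ is a voiced postalveolar fricative. The preceding trigger /ɸ/ is bilabial, so /ʒ/ must become bilabial as well.
A voiced bilabial fricative is [β], so the surface segment is [β].

[ʃɛɸβaru]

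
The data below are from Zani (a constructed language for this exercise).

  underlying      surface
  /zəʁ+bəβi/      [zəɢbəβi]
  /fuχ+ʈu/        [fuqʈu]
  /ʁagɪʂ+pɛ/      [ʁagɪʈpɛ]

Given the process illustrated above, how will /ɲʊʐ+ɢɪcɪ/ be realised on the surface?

The data show regressive manner assimilation: /ʁ/ → [ɢ] before /b/; /χ/ → [q] before /ʈ/; /ʂ/ → [ʈ] before /p/. In each pair only manner changes, matching the following consonant, while place and voice stay constant.
The rule targets /ʐ/ (voiced retroflex fricative), which sits before the trigger /ɢ/ (stop).
Changing only its manner to stop gives [ɖ] — the voiced retroflex stop.

[ɲʊɖɢɪcɪ]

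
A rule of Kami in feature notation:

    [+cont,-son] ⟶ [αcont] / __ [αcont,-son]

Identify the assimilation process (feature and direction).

The shared variable α links the value of [cont] on the target to that of the neighbouring obstruent. [cont] distinguishes stops from fricatives — a manner-of-articulation feature — so this is manner assimilation.
The conditioning segment sits to the right of the focus bar, meaning the trigger follows the segment that changes — regressive assimilation.

regressive manner assimilation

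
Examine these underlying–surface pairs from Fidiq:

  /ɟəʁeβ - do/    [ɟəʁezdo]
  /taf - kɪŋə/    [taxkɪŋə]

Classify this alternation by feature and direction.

Comparing underlying and surface forms, /β/ → [z] is the alternation; the neighbouring /d/ is constant.
/β/ is bilabial while /d/ is alveolar; the output [z] is alveolar, matching the trigger — so the feature that spreads is place.
Manner and voice are unchanged, so the assimilation is partial, not total.
The same holds elsewhere in the data: /f/ → [x] before /k/ (labiodental → velar, matching velar) — only place changes, and always toward the following segment.
The trigger is the following segment, so the direction is regressive (anticipatory).

regressive place assimilation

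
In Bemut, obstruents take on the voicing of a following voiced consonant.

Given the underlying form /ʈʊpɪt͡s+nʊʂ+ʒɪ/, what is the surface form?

[ʈʊpɪd͡znʊʐʒɪ]

The rule targets /t͡s/ (voiceless alveolar affricate), which sits before the trigger /n/ (voiced).
Changing only its voicing to voiced gives [d͡z] — the voiced alveolar affricate.
At the second juncture, /ʂ/ likewise becomes [ʐ] adjacent to /ʒ/.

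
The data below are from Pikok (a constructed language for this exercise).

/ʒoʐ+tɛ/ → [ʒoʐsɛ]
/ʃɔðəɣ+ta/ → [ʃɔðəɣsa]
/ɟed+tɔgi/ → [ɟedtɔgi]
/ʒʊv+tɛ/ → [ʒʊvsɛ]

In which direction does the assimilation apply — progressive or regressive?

The segment that alternates is /t/, which surfaces as [s] when adjacent to /ʐ/.
/t/ is a stop while /ʐ/ is a fricative; the output [s] is a fricative, matching the trigger — so the feature that spreads is manner.
Checking the remaining alternations: /t/ → [s] after /ɣ/ (stop → fricative, matching a fricative); /t/ → [s] after /v/ (stop → fricative, matching a fricative) — only manner changes, and always toward the preceding segment.
Nothing changes in [ɟedtɔgi]: there the adjacent consonants already agree in manner (/t/ and /d/ are both stops), so this form is consistent with the same rule.
Since the segment that changes follows the conditioning segment, the assimilation is progressive.

progressive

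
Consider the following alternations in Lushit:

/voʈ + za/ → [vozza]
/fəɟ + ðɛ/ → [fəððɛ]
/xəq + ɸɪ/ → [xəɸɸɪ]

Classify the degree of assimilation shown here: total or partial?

total assimilation

Underlying /ʈ/ is realised as [z] next to /z/; /z/ itself does not change.
The output [z] is identical to the trigger /z/ — every feature (place, manner, voicing) has been copied — so this is total assimilation.
The remaining alternations confirm this: /ɟ/ → [ð] before /ð/; /q/ → [ɸ] before /ɸ/ — in each case the output is a copy of the following consonant.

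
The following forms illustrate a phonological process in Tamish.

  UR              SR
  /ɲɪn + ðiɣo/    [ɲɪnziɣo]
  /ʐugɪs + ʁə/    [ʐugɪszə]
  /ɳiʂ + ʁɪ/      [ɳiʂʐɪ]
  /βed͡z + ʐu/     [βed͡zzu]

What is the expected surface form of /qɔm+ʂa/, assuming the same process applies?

The data show progressive place assimilation: /ð/ → [z] after /n/; /ʁ/ → [z] after /s/; /ʁ/ → [ʐ] after /ʂ/; /ʐ/ → [z] after /d͡z/. In each pair only place changes, matching the preceding consonant, while manner and voice stay constant.
/ʂ/ is a voiceless retroflex fricative. The preceding trigger /m/ is bilabial, so /ʂ/ must become bilabial as well.
The voiceless bilabial fricative is [ɸ], so /ʂ/ → [ɸ].

[qɔmɸa]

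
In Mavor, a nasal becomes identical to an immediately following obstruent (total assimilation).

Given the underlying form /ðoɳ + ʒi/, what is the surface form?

[ðoʒʒi]

/ɳ/ is the segment targeted by the rule; it sits immediately before /ʒ/, so it assimilates completely and surfaces as [ʒ].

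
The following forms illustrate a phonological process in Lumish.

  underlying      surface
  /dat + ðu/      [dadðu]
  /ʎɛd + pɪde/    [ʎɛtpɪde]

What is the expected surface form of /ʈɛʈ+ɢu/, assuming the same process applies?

[ʈɛɖɢu]

The data show regressive voicing assimilation: /t/ → [d] before /ð/; /d/ → [t] before /p/. In each pair only voicing changes, matching the following consonant, while place and manner stay constant.
/ʈ/ is a voiceless retroflex stop. The following trigger /ɢ/ is voiced, so /ʈ/ must become voiced as well.
The voiced retroflex stop is [ɖ], so /ʈ/ → [ɖ].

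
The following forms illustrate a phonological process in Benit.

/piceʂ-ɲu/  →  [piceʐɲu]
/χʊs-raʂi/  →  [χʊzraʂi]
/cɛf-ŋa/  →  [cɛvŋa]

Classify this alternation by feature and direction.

regressive voicing assimilation

Underlying /ʂ/ is realised as [ʐ] next to /ɲ/; /ɲ/ itself does not change.
/ʂ/ is voiceless while /ɲ/ is voiced; the output [ʐ] is voiced, matching the trigger — so the feature that spreads is voicing.
Place and manner are unchanged, so the assimilation is partial, not total.
The same holds elsewhere in the data: /s/ → [z] before /r/ (voiceless → voiced, matching voiced); /f/ → [v] before /ŋ/ (voiceless → voiced, matching voiced) — only voicing changes, and always toward the following segment.
Since the segment that changes precedes the conditioning segment, the assimilation is regressive.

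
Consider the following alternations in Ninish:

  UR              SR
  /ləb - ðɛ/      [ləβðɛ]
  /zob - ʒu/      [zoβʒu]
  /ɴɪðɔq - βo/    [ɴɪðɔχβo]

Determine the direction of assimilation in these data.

Underlying /b/ is realised as [β] next to /ð/; /ð/ itself does not change.
The change stop → fricative matches the manner of the following /ð/, identifying this as manner assimilation.
The same holds elsewhere in the data: /b/ → [β] before /ʒ/ (stop → fricative, matching a fricative); /q/ → [χ] before /β/ (stop → fricative, matching a fricative) — only manner changes, and always toward the following segment.
Since the segment that changes precedes the conditioning segment, the assimilation is regressive.

regressive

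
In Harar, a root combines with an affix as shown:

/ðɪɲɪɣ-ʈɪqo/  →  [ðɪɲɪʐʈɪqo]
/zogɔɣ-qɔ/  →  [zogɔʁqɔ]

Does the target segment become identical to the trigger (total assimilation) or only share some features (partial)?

partial assimilation

Comparing underlying and surface forms, /ɣ/ → [ʐ] is the alternation; the neighbouring /ʈ/ is constant.
The change velar → retroflex matches the place of the following /ʈ/, identifying this as place assimilation.
Manner and voice are unchanged, so the assimilation is partial, not total.
The other alternating form patterns the same way: /ɣ/ → [ʁ] before /q/ (velar → uvular, matching uvular) — only place changes, and always toward the following segment.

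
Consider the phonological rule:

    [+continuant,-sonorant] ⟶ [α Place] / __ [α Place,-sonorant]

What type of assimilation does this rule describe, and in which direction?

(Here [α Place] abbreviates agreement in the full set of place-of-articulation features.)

regressive place assimilation

The rule copies the place features (abbreviated [Place]) from the environment onto the target, so the assimilating feature is place.
Since the environment is written after the underscore, the trigger follows the target; the direction is regressive.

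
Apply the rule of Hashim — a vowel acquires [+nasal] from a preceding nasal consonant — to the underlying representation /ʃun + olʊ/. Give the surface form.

[ʃunõlʊ]

/o/ sits next to the nasal /n/ and is therefore nasalised to [õ].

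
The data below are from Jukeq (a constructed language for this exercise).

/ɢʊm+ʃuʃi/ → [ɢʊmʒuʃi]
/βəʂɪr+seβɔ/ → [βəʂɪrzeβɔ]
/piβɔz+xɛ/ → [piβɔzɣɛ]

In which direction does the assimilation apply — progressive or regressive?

Underlying /ʃ/ is realised as [ʒ] next to /m/; /m/ itself does not change.
The change voiceless → voiced matches the voicing of the preceding /m/, identifying this as voicing assimilation.
The other alternating forms pattern the same way: /s/ → [z] after /r/ (voiceless → voiced, matching voiced); /x/ → [ɣ] after /z/ (voiceless → voiced, matching voiced) — only voicing changes, and always toward the preceding segment.
The trigger is the preceding segment, so the direction is progressive (perseverative).

progressive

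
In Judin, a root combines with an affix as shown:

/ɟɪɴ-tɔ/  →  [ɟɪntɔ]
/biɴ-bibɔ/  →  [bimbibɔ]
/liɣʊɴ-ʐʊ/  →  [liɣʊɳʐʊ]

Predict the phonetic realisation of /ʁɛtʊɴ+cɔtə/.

The data show regressive place assimilation: /ɴ/ → [n] before /t/; /ɴ/ → [m] before /b/; /ɴ/ → [ɳ] before /ʐ/. In each pair only place changes, matching the following consonant, while manner and voice stay constant.
The rule targets /ɴ/ (voiced uvular nasal), which sits before the trigger /c/ (palatal).
The voiced palatal nasal is [ɲ], so /ɴ/ → [ɲ].

[ʁɛtʊɲcɔtə]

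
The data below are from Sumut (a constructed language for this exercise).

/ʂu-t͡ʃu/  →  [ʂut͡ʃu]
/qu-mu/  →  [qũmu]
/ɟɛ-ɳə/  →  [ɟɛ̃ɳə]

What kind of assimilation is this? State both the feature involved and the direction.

The vowel /u/ surfaces as nasalised [ũ] next to the following nasal /m/ — it has acquired the [+nasal] feature of its neighbour.
The other form shows the same pattern: /ɛ/ → [ɛ̃] before /ɳ/ — each time a vowel is nasalised next to a following nasal.
No change occurs in [ʂut͡ʃu] because the vowel at the boundary is adjacent to an oral consonant, not a nasal (/u/ next to /t͡ʃ/).
Because the conditioning nasal is to the right of the vowel that changes, the process is regressive (anticipatory).

regressive nasality assimilation (vowel nasalisation)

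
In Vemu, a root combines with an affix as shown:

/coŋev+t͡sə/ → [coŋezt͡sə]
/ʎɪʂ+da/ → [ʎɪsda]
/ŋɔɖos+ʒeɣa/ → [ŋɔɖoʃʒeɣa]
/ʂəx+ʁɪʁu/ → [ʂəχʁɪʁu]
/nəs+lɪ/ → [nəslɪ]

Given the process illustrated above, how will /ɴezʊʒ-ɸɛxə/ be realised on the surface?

The data show regressive place assimilation: /v/ → [z] before /t͡s/; /ʂ/ → [s] before /d/; /s/ → [ʃ] before /ʒ/; /x/ → [χ] before /ʁ/. In each pair only place changes, matching the following consonant, while manner and voice stay constant.
Nothing changes in [nəslɪ]: there the adjacent consonants already agree in place (/s/ and /l/ are both alveolar), so this form is consistent with the same rule.
The rule targets /ʒ/ (voiced postalveolar fricative), which sits before the trigger /ɸ/ (bilabial).
Changing only its place to bilabial gives [β] — the voiced bilabial fricative.

[ɴezʊβɸɛxə]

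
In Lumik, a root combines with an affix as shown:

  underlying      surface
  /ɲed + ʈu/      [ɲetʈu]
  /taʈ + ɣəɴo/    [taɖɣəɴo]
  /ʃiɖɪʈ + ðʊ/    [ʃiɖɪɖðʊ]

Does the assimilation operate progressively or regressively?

The segment that alternates is /d/, which surfaces as [t] when adjacent to /ʈ/.
/d/ is voiced while /ʈ/ is voiceless; the output [t] is voiceless, matching the trigger — so the feature that spreads is voicing.
Checking the remaining alternations: /ʈ/ → [ɖ] before /ɣ/ (voiceless → voiced, matching voiced); /ʈ/ → [ɖ] before /ð/ (voiceless → voiced, matching voiced) — only voicing changes, and always toward the following segment.
Since the segment that changes precedes the conditioning segment, the assimilation is regressive.

regressive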